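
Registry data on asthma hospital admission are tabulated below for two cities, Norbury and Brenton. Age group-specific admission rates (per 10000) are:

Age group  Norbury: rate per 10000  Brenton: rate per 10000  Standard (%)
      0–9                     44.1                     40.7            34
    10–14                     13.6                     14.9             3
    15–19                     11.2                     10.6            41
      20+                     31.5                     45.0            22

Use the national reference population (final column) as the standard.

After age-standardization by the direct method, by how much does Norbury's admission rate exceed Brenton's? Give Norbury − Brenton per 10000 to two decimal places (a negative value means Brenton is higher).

Standard weights: 0.34, 0.03, 0.41, 0.22.
Norbury: 0.3400×44.1 + 0.0300×13.6 + 0.4100×11.2 + 0.2200×31.5 = 26.9240 per 10000.
Brenton: 0.3400×40.7 + 0.0300×14.9 + 0.4100×10.6 + 0.2200×45.0 = 28.5310 per 10000.
Difference = 26.9240 − 28.5310 = -1.6070.

-1.61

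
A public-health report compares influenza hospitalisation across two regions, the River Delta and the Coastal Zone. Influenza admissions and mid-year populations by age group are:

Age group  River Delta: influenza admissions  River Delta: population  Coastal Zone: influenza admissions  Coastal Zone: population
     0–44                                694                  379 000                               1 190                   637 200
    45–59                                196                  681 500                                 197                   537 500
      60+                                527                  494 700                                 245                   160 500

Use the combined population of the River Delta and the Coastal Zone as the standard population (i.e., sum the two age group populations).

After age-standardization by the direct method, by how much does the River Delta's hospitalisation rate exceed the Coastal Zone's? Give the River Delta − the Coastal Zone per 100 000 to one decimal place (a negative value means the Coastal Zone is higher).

Age-specific rates per 100 000 for the River Delta: 183.11, 28.76, 106.53.
For the Coastal Zone: 186.75, 36.65, 152.65.
Combined standard total = 2 890 400; weights = 0.3516, 0.4217, 0.2267.
The River Delta: 0.3516×183.11 + 0.4217×28.76 + 0.2267×106.53 = 100.6561 per 100 000.
The Coastal Zone: 0.3516×186.75 + 0.4217×36.65 + 0.2267×152.65 = 115.7185 per 100 000.
Difference = 100.6561 − 115.7185 = -15.0624.

-15.1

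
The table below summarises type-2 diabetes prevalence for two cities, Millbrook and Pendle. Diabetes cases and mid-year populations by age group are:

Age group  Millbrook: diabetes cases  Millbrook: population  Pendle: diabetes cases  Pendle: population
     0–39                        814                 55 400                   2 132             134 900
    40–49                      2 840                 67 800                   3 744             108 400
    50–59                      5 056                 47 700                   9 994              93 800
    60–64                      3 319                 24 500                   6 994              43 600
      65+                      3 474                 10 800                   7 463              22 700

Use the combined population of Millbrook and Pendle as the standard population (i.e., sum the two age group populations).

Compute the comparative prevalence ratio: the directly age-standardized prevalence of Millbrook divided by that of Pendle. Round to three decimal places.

Age-specific rates per 1 000 for Millbrook: 14.693, 41.888, 105.996, 135.469, 321.667.
For Pendle: 15.804, 34.539, 106.546, 160.413, 328.767.
Combined standard total = 609 600; weights = 0.3122, 0.2890, 0.2321, 0.1117, 0.0550.
Millbrook: 0.3122×14.693 + 0.2890×41.888 + 0.2321×105.996 + 0.1117×135.469 + 0.0550×321.667 = 74.1084 per 1 000.
Pendle: 0.3122×15.804 + 0.2890×34.539 + 0.2321×106.546 + 0.1117×160.413 + 0.0550×328.767 = 75.6354 per 1 000.
Ratio = 74.1084 ÷ 75.6354 = 0.97981.

0.980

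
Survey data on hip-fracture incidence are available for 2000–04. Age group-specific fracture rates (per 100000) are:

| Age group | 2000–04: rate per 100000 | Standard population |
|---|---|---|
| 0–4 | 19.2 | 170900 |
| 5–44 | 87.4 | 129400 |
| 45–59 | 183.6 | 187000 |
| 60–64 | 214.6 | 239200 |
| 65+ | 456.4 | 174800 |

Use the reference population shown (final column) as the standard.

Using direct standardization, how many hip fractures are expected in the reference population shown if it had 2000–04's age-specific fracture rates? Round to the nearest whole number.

Expected hip fractures = Σ (standard pop × age-specific rate ÷ 100000)
= 170900×19.2/100000 + 129400×87.4/100000 + 187000×183.6/100000 + 239200×214.6/100000 + 174800×456.4/100000
= 32.81 + 113.10 + 343.33 + 513.32 + 797.79 = 1800.35.

1800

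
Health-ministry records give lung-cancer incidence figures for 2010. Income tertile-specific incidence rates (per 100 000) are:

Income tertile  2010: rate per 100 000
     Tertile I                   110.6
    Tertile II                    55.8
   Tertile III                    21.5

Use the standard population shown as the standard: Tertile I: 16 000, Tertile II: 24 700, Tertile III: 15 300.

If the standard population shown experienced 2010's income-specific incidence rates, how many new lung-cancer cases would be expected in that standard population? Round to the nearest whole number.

Expected new lung-cancer cases = Σ (standard pop × income-specific rate ÷ 100 000)
= 16 000×110.6/100 000 + 24 700×55.8/100 000 + 15 300×21.5/100 000
= 17.70 + 13.78 + 3.29 = 34.77.

35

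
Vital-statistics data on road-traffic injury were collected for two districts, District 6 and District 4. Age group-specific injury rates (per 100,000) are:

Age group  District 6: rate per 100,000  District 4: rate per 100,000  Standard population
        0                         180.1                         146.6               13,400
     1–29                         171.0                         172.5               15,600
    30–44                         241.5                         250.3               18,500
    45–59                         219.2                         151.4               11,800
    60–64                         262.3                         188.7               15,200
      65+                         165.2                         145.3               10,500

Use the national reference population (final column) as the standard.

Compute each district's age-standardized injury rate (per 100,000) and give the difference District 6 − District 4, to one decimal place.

Standard total = 85,000; weights = 0.1576, 0.1835, 0.2176, 0.1388, 0.1788, 0.1235.
District 6: 0.1576×180.1 + 0.1835×171.0 + 0.2176×241.5 + 0.1388×219.2 + 0.1788×262.3 + 0.1235×165.2 = 210.0801 per 100,000.
District 4: 0.1576×146.6 + 0.1835×172.5 + 0.2176×250.3 + 0.1388×151.4 + 0.1788×188.7 + 0.1235×145.3 = 181.9576 per 100,000.
Difference = 210.0801 − 181.9576 = 28.1225.

28.1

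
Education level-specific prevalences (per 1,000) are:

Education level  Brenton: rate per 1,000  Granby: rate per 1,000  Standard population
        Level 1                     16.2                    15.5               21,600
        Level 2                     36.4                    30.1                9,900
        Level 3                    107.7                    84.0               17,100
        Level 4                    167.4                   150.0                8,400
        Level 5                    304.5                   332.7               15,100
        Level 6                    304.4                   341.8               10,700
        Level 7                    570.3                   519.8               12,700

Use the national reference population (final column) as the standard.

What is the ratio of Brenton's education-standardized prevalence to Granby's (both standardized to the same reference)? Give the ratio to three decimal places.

1.024

Standard total = 95,500; weights = 0.2262, 0.1037, 0.1791, 0.0880, 0.1581, 0.1120, 0.1330.
Brenton: 0.2262×16.2 + 0.1037×36.4 + 0.1791×107.7 + 0.0880×167.4 + 0.1581×304.5 + 0.1120×304.4 + 0.1330×570.3 = 199.5387 per 1,000.
Granby: 0.2262×15.5 + 0.1037×30.1 + 0.1791×84.0 + 0.0880×150.0 + 0.1581×332.7 + 0.1120×341.8 + 0.1330×519.8 = 194.8867 per 1,000.
Ratio = 199.5387 ÷ 194.8867 = 1.02387.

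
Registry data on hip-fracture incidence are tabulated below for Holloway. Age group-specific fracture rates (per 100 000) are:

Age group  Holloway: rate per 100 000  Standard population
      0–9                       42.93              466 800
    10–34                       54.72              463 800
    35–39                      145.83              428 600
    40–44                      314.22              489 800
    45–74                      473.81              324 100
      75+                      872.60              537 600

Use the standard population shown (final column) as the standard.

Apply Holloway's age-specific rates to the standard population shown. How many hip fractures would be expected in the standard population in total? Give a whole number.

8845

Expected hip fractures = Σ (standard pop × age-specific rate ÷ 100 000)
= 466 800×42.93/100 000 + 463 800×54.72/100 000 + 428 600×145.83/100 000 + 489 800×314.22/100 000 + 324 100×473.81/100 000 + 537 600×872.60/100 000
= 200.40 + 253.79 + 625.03 + 1539.05 + 1535.62 + 4691.10 = 8844.98.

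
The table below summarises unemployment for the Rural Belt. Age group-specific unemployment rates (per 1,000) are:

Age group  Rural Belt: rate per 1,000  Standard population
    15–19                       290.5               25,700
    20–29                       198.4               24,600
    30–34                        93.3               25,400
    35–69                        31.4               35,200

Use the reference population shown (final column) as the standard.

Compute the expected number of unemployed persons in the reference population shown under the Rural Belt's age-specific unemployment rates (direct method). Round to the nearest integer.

15822

Expected unemployed persons = Σ (standard pop × age-specific rate ÷ 1,000)
= 25,700×290.5/1,000 + 24,600×198.4/1,000 + 25,400×93.3/1,000 + 35,200×31.4/1,000
= 7465.85 + 4880.64 + 2369.82 + 1105.28 = 15821.59.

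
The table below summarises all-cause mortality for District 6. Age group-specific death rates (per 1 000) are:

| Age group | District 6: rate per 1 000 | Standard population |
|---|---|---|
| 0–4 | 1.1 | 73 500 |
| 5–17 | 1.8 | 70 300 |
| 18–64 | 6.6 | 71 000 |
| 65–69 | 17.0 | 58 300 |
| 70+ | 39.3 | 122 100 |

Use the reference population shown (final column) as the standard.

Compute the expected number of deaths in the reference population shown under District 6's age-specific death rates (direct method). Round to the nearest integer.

6466

Expected deaths = Σ (standard pop × age-specific rate ÷ 1 000)
= 73 500×1.1/1 000 + 70 300×1.8/1 000 + 71 000×6.6/1 000 + 58 300×17.0/1 000 + 122 100×39.3/1 000
= 80.85 + 126.54 + 468.60 + 991.10 + 4798.53 = 6465.62.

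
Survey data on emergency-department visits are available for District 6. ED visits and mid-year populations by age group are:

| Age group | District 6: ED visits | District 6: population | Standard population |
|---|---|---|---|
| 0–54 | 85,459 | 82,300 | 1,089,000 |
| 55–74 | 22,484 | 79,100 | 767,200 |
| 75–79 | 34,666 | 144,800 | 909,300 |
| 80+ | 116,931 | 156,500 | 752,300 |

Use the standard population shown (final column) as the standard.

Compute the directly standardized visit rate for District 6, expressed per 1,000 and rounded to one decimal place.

Age-specific rates per 1,000 for District 6: 1038.384, 284.248, 239.406, 747.163.
Standard total = 3,517,800; weights = 0.3096, 0.2181, 0.2585, 0.2139.
Standardized rate: 0.3096×1038.384 + 0.2181×284.248 + 0.2585×239.406 + 0.2139×747.163 = 605.1105 per 1,000.

605.1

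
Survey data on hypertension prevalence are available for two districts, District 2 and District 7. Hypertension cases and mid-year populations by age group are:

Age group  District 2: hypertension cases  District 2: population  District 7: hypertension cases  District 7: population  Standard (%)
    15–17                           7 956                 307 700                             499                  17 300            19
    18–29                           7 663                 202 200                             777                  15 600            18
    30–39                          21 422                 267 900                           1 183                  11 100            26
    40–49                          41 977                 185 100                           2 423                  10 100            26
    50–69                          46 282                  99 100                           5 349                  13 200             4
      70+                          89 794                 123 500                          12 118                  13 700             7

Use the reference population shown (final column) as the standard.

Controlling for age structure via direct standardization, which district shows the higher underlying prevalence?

Age-specific rates per 1 000 for District 2: 25.856, 37.898, 79.963, 226.780, 467.023, 727.077.
For District 7: 28.844, 49.808, 106.577, 239.901, 405.227, 884.526.
Standard weights: 0.19, 0.18, 0.26, 0.26, 0.04, 0.07.
District 2: 0.1900×25.856 + 0.1800×37.898 + 0.2600×79.963 + 0.2600×226.780 + 0.0400×467.023 + 0.0700×727.077 = 161.0638 per 1 000.
District 7: 0.1900×28.844 + 0.1800×49.808 + 0.2600×106.577 + 0.2600×239.901 + 0.0400×405.227 + 0.0700×884.526 = 182.6558 per 1 000.

District 7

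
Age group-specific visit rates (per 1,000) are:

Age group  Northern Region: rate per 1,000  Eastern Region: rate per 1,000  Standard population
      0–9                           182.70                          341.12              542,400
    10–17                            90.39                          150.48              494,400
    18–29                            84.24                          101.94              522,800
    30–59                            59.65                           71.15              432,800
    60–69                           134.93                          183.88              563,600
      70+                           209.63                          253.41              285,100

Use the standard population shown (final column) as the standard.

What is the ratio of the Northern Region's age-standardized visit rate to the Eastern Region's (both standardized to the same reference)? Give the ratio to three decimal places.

0.673

Standard total = 2,841,100; weights = 0.1909, 0.1740, 0.1840, 0.1523, 0.1984, 0.1003.
The Northern Region: 0.1909×182.70 + 0.1740×90.39 + 0.1840×84.24 + 0.1523×59.65 + 0.1984×134.93 + 0.1003×209.63 = 122.9997 per 1,000.
The Eastern Region: 0.1909×341.12 + 0.1740×150.48 + 0.1840×101.94 + 0.1523×71.15 + 0.1984×183.88 + 0.1003×253.41 = 182.8132 per 1,000.
Ratio = 122.9997 ÷ 182.8132 = 0.67282.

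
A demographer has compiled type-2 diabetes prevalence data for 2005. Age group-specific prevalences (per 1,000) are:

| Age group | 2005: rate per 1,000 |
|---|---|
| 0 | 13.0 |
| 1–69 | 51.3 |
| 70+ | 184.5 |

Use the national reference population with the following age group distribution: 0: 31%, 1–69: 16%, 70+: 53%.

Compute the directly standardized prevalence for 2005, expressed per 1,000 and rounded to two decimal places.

Standard weights: 0.31, 0.16, 0.53.
Standardized rate: 0.3100×13.0 + 0.1600×51.3 + 0.5300×184.5 = 110.0230 per 1,000.

110.02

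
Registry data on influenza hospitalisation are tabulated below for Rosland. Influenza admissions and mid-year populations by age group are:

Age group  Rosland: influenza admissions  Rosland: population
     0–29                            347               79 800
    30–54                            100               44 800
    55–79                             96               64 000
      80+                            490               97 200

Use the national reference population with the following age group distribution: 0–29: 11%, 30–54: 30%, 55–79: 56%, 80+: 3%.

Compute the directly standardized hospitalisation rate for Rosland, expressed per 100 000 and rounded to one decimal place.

Age-specific rates per 100 000 for Rosland: 434.84, 223.21, 150.00, 504.12.
Standard weights: 0.11, 0.30, 0.56, 0.03.
Standardized rate: 0.1100×434.84 + 0.3000×223.21 + 0.5600×150.00 + 0.0300×504.12 = 213.9198 per 100 000.

213.9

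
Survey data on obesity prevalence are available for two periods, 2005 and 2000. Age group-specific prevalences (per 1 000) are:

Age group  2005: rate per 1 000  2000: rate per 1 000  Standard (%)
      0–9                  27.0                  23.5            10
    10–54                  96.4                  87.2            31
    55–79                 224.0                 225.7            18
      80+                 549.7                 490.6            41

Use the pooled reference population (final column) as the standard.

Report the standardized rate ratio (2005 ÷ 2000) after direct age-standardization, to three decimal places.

1.100

Standard weights: 0.10, 0.31, 0.18, 0.41.
2005: 0.1000×27.0 + 0.3100×96.4 + 0.1800×224.0 + 0.4100×549.7 = 298.2810 per 1 000.
2000: 0.1000×23.5 + 0.3100×87.2 + 0.1800×225.7 + 0.4100×490.6 = 271.1540 per 1 000.
Ratio = 298.2810 ÷ 271.1540 = 1.10004.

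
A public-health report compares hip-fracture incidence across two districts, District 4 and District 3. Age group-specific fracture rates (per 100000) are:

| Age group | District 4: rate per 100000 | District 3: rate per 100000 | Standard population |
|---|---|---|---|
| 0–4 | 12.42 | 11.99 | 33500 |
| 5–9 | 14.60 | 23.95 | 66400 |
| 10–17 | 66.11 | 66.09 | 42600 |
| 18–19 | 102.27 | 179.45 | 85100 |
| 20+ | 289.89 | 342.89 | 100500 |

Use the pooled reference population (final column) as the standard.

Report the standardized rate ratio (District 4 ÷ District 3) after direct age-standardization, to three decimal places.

Standard total = 328100; weights = 0.1021, 0.2024, 0.1298, 0.2594, 0.3063.
District 4: 0.1021×12.42 + 0.2024×14.60 + 0.1298×66.11 + 0.2594×102.27 + 0.3063×289.89 = 128.1284 per 100000.
District 3: 0.1021×11.99 + 0.2024×23.95 + 0.1298×66.09 + 0.2594×179.45 + 0.3063×342.89 = 166.2268 per 100000.
Ratio = 128.1284 ÷ 166.2268 = 0.77080.

0.771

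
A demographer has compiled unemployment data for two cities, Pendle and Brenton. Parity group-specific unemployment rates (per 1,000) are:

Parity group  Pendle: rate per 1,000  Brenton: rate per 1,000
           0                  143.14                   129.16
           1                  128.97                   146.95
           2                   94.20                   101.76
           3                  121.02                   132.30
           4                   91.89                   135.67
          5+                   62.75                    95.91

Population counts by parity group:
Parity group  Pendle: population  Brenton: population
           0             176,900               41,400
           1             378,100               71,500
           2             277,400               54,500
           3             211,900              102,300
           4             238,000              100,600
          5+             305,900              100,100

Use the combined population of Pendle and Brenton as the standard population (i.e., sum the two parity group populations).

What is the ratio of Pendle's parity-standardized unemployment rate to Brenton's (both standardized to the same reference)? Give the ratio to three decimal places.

0.845

Combined standard total = 2,058,600; weights = 0.1060, 0.2184, 0.1612, 0.1526, 0.1645, 0.1972.
Pendle: 0.1060×143.14 + 0.2184×128.97 + 0.1612×94.20 + 0.1526×121.02 + 0.1645×91.89 + 0.1972×62.75 = 104.4945 per 1,000.
Brenton: 0.1060×129.16 + 0.2184×146.95 + 0.1612×101.76 + 0.1526×132.30 + 0.1645×135.67 + 0.1972×95.91 = 123.6202 per 1,000.
Ratio = 104.4945 ÷ 123.6202 = 0.84529.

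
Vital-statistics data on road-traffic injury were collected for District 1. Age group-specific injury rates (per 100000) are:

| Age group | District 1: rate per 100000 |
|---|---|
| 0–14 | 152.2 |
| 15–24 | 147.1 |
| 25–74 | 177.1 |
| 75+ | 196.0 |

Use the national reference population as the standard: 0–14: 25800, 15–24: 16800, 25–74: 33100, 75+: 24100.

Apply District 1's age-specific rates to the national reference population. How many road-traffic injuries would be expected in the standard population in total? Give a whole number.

170

Expected road-traffic injuries = Σ (standard pop × age-specific rate ÷ 100000)
= 25800×152.2/100000 + 16800×147.1/100000 + 33100×177.1/100000 + 24100×196.0/100000
= 39.27 + 24.71 + 58.62 + 47.24 = 169.84.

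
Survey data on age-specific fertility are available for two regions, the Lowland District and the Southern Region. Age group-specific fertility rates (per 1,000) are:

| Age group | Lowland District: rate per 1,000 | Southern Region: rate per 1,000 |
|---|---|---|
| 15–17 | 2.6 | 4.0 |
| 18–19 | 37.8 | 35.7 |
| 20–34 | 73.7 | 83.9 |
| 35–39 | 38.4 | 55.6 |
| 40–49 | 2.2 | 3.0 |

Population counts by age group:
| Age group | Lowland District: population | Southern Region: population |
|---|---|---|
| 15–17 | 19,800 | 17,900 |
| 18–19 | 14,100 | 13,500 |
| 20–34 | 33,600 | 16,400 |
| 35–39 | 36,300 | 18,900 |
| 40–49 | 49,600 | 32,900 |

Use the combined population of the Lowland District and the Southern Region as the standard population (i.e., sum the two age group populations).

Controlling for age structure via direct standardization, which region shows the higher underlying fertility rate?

Combined standard total = 253,000; weights = 0.1490, 0.1091, 0.1976, 0.2182, 0.3261.
The Lowland District: 0.1490×2.6 + 0.1091×37.8 + 0.1976×73.7 + 0.2182×38.4 + 0.3261×2.2 = 28.1719 per 1,000.
The Southern Region: 0.1490×4.0 + 0.1091×35.7 + 0.1976×83.9 + 0.2182×55.6 + 0.3261×3.0 = 34.1808 per 1,000.

Southern Region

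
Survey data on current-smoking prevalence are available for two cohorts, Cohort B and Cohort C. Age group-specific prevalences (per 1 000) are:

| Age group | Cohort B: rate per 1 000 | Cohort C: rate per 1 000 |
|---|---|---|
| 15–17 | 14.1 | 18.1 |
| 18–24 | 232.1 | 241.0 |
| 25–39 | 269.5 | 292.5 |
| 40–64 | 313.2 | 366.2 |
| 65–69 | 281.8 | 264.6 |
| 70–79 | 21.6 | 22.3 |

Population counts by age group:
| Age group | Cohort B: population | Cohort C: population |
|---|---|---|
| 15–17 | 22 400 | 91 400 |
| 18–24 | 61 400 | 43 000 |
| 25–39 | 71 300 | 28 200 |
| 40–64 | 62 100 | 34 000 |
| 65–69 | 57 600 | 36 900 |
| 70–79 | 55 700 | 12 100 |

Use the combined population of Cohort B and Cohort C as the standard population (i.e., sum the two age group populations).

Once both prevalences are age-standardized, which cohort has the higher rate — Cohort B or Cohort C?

Combined standard total = 576 100; weights = 0.1975, 0.1812, 0.1727, 0.1668, 0.1640, 0.1177.
Cohort B: 0.1975×14.1 + 0.1812×232.1 + 0.1727×269.5 + 0.1668×313.2 + 0.1640×281.8 + 0.1177×21.6 = 192.4044 per 1 000.
Cohort C: 0.1975×18.1 + 0.1812×241.0 + 0.1727×292.5 + 0.1668×366.2 + 0.1640×264.6 + 0.1177×22.3 = 204.8818 per 1 000.
The crude rates (213.82 vs 174.06) would put Cohort B higher, but that reflects its age composition; once standardized to a common age structure, Cohort C has the higher underlying rate.

Cohort C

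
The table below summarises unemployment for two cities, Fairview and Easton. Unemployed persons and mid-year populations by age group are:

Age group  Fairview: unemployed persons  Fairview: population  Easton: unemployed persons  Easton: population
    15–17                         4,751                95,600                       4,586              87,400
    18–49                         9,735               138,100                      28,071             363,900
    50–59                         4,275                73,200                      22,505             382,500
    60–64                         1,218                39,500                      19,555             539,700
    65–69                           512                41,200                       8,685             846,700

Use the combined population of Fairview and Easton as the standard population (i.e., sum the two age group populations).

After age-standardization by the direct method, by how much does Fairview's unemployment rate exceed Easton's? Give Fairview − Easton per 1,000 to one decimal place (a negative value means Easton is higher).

Age-specific rates per 1,000 for Fairview: 49.697, 70.492, 58.402, 30.835, 12.427.
For Easton: 52.471, 77.139, 58.837, 36.233, 10.257.
Combined standard total = 2,607,800; weights = 0.0702, 0.1925, 0.1747, 0.2221, 0.3405.
Fairview: 0.0702×49.697 + 0.1925×70.492 + 0.1747×58.402 + 0.2221×30.835 + 0.3405×12.427 = 38.3424 per 1,000.
Easton: 0.0702×52.471 + 0.1925×77.139 + 0.1747×58.837 + 0.2221×36.233 + 0.3405×10.257 = 40.3527 per 1,000.
Difference = 38.3424 − 40.3527 = -2.0103.

-2.0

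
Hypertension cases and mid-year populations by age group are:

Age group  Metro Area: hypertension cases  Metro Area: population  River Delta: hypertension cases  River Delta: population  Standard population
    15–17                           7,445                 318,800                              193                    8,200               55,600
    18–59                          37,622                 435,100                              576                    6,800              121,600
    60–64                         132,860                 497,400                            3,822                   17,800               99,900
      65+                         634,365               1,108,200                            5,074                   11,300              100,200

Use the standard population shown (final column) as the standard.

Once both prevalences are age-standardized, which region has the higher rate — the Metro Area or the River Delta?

Metro Area

Age-specific rates per 1,000 for the Metro Area: 23.353, 86.467, 267.109, 572.428.
For the River Delta: 23.537, 84.706, 214.719, 449.027.
Standard total = 377,300; weights = 0.1474, 0.3223, 0.2648, 0.2656.
The Metro Area: 0.1474×23.353 + 0.3223×86.467 + 0.2648×267.109 + 0.2656×572.428 = 254.0535 per 1,000.
The River Delta: 0.1474×23.537 + 0.3223×84.706 + 0.2648×214.719 + 0.2656×449.027 = 206.8692 per 1,000.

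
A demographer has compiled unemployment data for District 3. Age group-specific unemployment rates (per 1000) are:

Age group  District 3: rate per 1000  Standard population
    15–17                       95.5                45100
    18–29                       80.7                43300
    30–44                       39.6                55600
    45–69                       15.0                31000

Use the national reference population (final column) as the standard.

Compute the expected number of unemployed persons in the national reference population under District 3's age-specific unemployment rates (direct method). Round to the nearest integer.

10468

Expected unemployed persons = Σ (standard pop × age-specific rate ÷ 1000)
= 45100×95.5/1000 + 43300×80.7/1000 + 55600×39.6/1000 + 31000×15.0/1000
= 4307.05 + 3494.31 + 2201.76 + 465.00 = 10468.12.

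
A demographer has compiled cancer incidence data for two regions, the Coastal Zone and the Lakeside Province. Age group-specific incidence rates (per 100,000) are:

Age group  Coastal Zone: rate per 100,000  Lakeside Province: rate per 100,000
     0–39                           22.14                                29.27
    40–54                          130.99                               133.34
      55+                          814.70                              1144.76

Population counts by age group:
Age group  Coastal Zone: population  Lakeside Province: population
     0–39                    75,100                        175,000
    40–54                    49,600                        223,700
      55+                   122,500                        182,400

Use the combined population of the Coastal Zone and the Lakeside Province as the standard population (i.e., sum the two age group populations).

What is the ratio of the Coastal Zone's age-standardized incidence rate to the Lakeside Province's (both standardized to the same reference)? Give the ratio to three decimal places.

0.738

Combined standard total = 828,300; weights = 0.3019, 0.3300, 0.3681.
The Coastal Zone: 0.3019×22.14 + 0.3300×130.99 + 0.3681×814.70 = 349.7994 per 100,000.
The Lakeside Province: 0.3019×29.27 + 0.3300×133.34 + 0.3681×1144.76 = 474.2238 per 100,000.
Ratio = 349.7994 ÷ 474.2238 = 0.73763.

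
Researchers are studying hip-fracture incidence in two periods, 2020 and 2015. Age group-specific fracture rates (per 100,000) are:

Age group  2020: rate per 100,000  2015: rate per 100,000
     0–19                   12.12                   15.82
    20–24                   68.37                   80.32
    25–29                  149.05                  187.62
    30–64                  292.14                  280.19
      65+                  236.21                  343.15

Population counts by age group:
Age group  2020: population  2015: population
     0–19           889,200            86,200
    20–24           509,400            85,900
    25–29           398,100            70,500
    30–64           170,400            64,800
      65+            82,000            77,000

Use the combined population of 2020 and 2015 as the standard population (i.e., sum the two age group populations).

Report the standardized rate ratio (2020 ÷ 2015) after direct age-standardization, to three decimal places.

Combined standard total = 2,433,500; weights = 0.4008, 0.2446, 0.1926, 0.0967, 0.0653.
2020: 0.4008×12.12 + 0.2446×68.37 + 0.1926×149.05 + 0.0967×292.14 + 0.0653×236.21 = 93.9536 per 100,000.
2015: 0.4008×15.82 + 0.2446×80.32 + 0.1926×187.62 + 0.0967×280.19 + 0.0653×343.15 = 111.6193 per 100,000.
Ratio = 93.9536 ÷ 111.6193 = 0.84173.

0.842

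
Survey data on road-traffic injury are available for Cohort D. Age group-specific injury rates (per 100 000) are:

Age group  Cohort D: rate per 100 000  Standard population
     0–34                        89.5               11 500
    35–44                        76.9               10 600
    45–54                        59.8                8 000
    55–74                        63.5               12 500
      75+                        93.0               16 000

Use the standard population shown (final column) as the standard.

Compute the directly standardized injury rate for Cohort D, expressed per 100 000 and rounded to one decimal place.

78.6

Standard total = 58 600; weights = 0.1962, 0.1809, 0.1365, 0.2133, 0.2730.
Standardized rate: 0.1962×89.5 + 0.1809×76.9 + 0.1365×59.8 + 0.2133×63.5 + 0.2730×93.0 = 78.5758 per 100 000.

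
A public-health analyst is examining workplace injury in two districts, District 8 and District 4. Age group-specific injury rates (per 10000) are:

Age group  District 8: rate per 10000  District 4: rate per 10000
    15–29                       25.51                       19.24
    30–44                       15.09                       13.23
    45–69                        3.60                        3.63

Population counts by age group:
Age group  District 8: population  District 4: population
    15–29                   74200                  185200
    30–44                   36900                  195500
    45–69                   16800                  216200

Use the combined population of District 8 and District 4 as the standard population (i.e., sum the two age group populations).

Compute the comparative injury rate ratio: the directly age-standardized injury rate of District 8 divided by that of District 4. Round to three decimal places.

Combined standard total = 724800; weights = 0.3579, 0.3206, 0.3215.
District 8: 0.3579×25.51 + 0.3206×15.09 + 0.3215×3.60 = 15.1256 per 10000.
District 4: 0.3579×19.24 + 0.3206×13.23 + 0.3215×3.63 = 12.2948 per 10000.
Ratio = 15.1256 ÷ 12.2948 = 1.23024.

1.230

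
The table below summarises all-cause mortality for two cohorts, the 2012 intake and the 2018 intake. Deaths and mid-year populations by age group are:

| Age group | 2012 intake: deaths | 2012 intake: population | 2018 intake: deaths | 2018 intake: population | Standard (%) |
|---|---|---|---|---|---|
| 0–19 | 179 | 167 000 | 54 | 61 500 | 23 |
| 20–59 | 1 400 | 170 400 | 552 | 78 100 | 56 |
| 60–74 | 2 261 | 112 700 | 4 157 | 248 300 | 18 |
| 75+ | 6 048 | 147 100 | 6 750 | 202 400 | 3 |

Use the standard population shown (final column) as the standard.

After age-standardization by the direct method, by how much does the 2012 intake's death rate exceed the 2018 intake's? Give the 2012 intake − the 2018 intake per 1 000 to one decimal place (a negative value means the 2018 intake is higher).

Age-specific rates per 1 000 for the 2012 intake: 1.072, 8.216, 20.062, 41.115.
For the 2018 intake: 0.878, 7.068, 16.742, 33.350.
Standard weights: 0.23, 0.56, 0.18, 0.03.
The 2012 intake: 0.2300×1.072 + 0.5600×8.216 + 0.1800×20.062 + 0.0300×41.115 = 9.6921 per 1 000.
The 2018 intake: 0.2300×0.878 + 0.5600×7.068 + 0.1800×16.742 + 0.0300×33.350 = 8.1740 per 1 000.
Difference = 9.6921 − 8.1740 = 1.5181.

1.5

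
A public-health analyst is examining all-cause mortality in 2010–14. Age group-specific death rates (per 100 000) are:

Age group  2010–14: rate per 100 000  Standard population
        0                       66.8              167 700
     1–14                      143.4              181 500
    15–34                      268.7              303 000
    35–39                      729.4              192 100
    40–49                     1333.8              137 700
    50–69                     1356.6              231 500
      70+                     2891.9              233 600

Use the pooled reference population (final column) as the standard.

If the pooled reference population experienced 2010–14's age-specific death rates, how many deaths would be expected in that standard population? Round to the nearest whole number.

Expected deaths = Σ (standard pop × age-specific rate ÷ 100 000)
= 167 700×66.8/100 000 + 181 500×143.4/100 000 + 303 000×268.7/100 000 + 192 100×729.4/100 000 + 137 700×1333.8/100 000 + 231 500×1356.6/100 000 + 233 600×2891.9/100 000
= 112.02 + 260.27 + 814.16 + 1401.18 + 1836.64 + 3140.53 + 6755.48 = 14320.28.

14320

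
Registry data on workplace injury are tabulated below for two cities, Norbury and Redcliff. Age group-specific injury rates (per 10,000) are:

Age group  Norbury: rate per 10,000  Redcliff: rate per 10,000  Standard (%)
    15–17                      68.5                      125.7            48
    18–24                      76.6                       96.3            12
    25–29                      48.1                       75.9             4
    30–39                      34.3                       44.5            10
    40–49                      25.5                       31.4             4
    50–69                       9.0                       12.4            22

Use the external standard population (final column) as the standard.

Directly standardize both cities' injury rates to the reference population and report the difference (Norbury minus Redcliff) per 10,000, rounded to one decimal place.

Standard weights: 0.48, 0.12, 0.04, 0.10, 0.04, 0.22.
Norbury: 0.4800×68.5 + 0.1200×76.6 + 0.0400×48.1 + 0.1000×34.3 + 0.0400×25.5 + 0.2200×9.0 = 50.4260 per 10,000.
Redcliff: 0.4800×125.7 + 0.1200×96.3 + 0.0400×75.9 + 0.1000×44.5 + 0.0400×31.4 + 0.2200×12.4 = 83.3620 per 10,000.
Difference = 50.4260 − 83.3620 = -32.9360.

-32.9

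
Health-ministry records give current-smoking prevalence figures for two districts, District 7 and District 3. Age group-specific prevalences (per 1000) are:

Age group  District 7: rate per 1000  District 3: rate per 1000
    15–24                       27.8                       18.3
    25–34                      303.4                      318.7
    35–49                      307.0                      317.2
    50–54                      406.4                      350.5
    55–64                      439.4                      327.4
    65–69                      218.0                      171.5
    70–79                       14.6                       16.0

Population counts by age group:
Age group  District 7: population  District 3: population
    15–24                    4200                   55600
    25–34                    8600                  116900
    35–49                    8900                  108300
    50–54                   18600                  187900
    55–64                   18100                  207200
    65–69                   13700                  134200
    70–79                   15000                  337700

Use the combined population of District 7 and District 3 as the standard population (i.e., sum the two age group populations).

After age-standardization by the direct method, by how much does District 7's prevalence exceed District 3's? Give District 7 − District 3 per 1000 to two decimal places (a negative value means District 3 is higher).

Combined standard total = 1234900; weights = 0.0484, 0.1016, 0.0949, 0.1672, 0.1824, 0.1198, 0.2856.
District 7: 0.0484×27.8 + 0.1016×303.4 + 0.0949×307.0 + 0.1672×406.4 + 0.1824×439.4 + 0.1198×218.0 + 0.2856×14.6 = 239.7195 per 1000.
District 3: 0.0484×18.3 + 0.1016×318.7 + 0.0949×317.2 + 0.1672×350.5 + 0.1824×327.4 + 0.1198×171.5 + 0.2856×16.0 = 206.8318 per 1000.
Difference = 239.7195 − 206.8318 = 32.8877.

32.89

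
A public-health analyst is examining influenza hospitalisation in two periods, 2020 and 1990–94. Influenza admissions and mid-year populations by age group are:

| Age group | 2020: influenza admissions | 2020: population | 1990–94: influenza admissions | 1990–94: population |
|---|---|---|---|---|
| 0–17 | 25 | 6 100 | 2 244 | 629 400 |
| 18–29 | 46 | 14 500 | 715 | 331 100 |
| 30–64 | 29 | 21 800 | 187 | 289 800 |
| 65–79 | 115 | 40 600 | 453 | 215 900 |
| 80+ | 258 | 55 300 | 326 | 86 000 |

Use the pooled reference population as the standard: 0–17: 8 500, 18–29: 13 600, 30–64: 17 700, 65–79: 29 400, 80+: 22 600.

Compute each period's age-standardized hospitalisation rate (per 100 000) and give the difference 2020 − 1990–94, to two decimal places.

78.20

Age-specific rates per 100 000 for 2020: 409.84, 317.24, 133.03, 283.25, 466.55.
For 1990–94: 356.53, 215.95, 64.53, 209.82, 379.07.
Standard total = 91 800; weights = 0.0926, 0.1481, 0.1928, 0.3203, 0.2462.
2020: 0.0926×409.84 + 0.1481×317.24 + 0.1928×133.03 + 0.3203×283.25 + 0.2462×466.55 = 316.1678 per 100 000.
1990–94: 0.0926×356.53 + 0.1481×215.95 + 0.1928×64.53 + 0.3203×209.82 + 0.2462×379.07 = 237.9649 per 100 000.
Difference = 316.1678 − 237.9649 = 78.2029.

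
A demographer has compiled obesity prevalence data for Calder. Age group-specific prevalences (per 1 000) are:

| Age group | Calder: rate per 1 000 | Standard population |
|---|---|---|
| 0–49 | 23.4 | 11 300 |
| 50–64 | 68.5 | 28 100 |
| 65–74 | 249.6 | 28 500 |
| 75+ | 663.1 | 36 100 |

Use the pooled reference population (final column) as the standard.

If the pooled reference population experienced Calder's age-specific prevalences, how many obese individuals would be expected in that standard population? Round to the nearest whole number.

33241

Expected obese individuals = Σ (standard pop × age-specific rate ÷ 1 000)
= 11 300×23.4/1 000 + 28 100×68.5/1 000 + 28 500×249.6/1 000 + 36 100×663.1/1 000
= 264.42 + 1924.85 + 7113.60 + 23937.91 = 33240.78.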